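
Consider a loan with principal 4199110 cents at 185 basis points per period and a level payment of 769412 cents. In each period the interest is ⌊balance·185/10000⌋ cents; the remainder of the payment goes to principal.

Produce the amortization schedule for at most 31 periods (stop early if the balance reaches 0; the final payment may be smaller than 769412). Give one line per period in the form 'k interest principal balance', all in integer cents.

1. interest=⌊4199110·185/10000⌋=77683; principal=769412-77683=691729; balance=4199110-691729=3507381
2. interest=⌊3507381·185/10000⌋=64886; principal=769412-64886=704526; balance=3507381-704526=2802855
3. interest=⌊2802855·185/10000⌋=51852; principal=769412-51852=717560; balance=2802855-717560=2085295
4. interest=⌊2085295·185/10000⌋=38577; principal=769412-38577=730835; balance=2085295-730835=1354460
5. interest=⌊1354460·185/10000⌋=25057; principal=769412-25057=744355; balance=1354460-744355=610105
6. interest=⌊610105·185/10000⌋=11286; principal=min(769412-11286,610105)=610105; balance=610105-610105=0

1 77683 691729 3507381
2 64886 704526 2802855
3 51852 717560 2085295
4 38577 730835 1354460
5 25057 744355 610105
6 11286 610105 0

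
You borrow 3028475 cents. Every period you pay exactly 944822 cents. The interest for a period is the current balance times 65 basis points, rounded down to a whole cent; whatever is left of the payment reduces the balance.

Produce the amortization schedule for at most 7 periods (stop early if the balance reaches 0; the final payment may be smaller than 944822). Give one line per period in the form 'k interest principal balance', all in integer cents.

1. interest=⌊3028475·65/10000⌋=19685; principal=944822-19685=925137; balance=3028475-925137=2103338
2. interest=⌊2103338·65/10000⌋=13671; principal=944822-13671=931151; balance=2103338-931151=1172187
3. interest=⌊1172187·65/10000⌋=7619; principal=944822-7619=937203; balance=1172187-937203=234984
4. interest=⌊234984·65/10000⌋=1527; principal=min(944822-1527,234984)=234984; balance=234984-234984=0

1 19685 925137 2103338
2 13671 931151 1172187
3 7619 937203 234984
4 1527 234984 0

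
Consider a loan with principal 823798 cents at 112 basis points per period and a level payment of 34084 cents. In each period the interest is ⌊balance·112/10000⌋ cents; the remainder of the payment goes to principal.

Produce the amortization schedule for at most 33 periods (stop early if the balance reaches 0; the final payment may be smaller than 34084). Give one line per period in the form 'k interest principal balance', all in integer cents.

1 9226 24858 798940
2 8948 25136 773804
3 8666 25418 748386
4 8381 25703 722683
5 8094 25990 696693
6 7802 26282 670411
7 7508 26576 643835
8 7210 26874 616961
9 6909 27175 589786
10 6605 27479 562307
11 6297 27787 534520
12 5986 28098 506422
13 5671 28413 478009
14 5353 28731 449278
15 5031 29053 420225
16 4706 29378 390847
17 4377 29707 361140
18 4044 30040 331100
19 3708 30376 300724
20 3368 30716 270008
21 3024 31060 238948
22 2676 31408 207540
23 2324 31760 175780
24 1968 32116 143664
25 1609 32475 111189
26 1245 32839 78350
27 877 33207 45143
28 505 33579 11564
29 129 11564 0

1. interest=⌊823798·112/10000⌋=9226; principal=34084-9226=24858; balance=823798-24858=798940
2. interest=⌊798940·112/10000⌋=8948; principal=34084-8948=25136; balance=798940-25136=773804
3. interest=⌊773804·112/10000⌋=8666; principal=34084-8666=25418; balance=773804-25418=748386
4. interest=⌊748386·112/10000⌋=8381; principal=34084-8381=25703; balance=748386-25703=722683
5. interest=⌊722683·112/10000⌋=8094; principal=34084-8094=25990; balance=722683-25990=696693
6. interest=⌊696693·112/10000⌋=7802; principal=34084-7802=26282; balance=696693-26282=670411
7. interest=⌊670411·112/10000⌋=7508; principal=34084-7508=26576; balance=670411-26576=643835
8. interest=⌊643835·112/10000⌋=7210; principal=34084-7210=26874; balance=643835-26874=616961
9. interest=⌊616961·112/10000⌋=6909; principal=34084-6909=27175; balance=616961-27175=589786
10. interest=⌊589786·112/10000⌋=6605; principal=34084-6605=27479; balance=589786-27479=562307
11. interest=⌊562307·112/10000⌋=6297; principal=34084-6297=27787; balance=562307-27787=534520
12. interest=⌊534520·112/10000⌋=5986; principal=34084-5986=28098; balance=534520-28098=506422
13. interest=⌊506422·112/10000⌋=5671; principal=34084-5671=28413; balance=506422-28413=478009
14. interest=⌊478009·112/10000⌋=5353; principal=34084-5353=28731; balance=478009-28731=449278
15. interest=⌊449278·112/10000⌋=5031; principal=34084-5031=29053; balance=449278-29053=420225
16. interest=⌊420225·112/10000⌋=4706; principal=34084-4706=29378; balance=420225-29378=390847
17. interest=⌊390847·112/10000⌋=4377; principal=34084-4377=29707; balance=390847-29707=361140
18. interest=⌊361140·112/10000⌋=4044; principal=34084-4044=30040; balance=361140-30040=331100
19. interest=⌊331100·112/10000⌋=3708; principal=34084-3708=30376; balance=331100-30376=300724
20. interest=⌊300724·112/10000⌋=3368; principal=34084-3368=30716; balance=300724-30716=270008
21. interest=⌊270008·112/10000⌋=3024; principal=34084-3024=31060; balance=270008-31060=238948
22. interest=⌊238948·112/10000⌋=2676; principal=34084-2676=31408; balance=238948-31408=207540
23. interest=⌊207540·112/10000⌋=2324; principal=34084-2324=31760; balance=207540-31760=175780
24. interest=⌊175780·112/10000⌋=1968; principal=34084-1968=32116; balance=175780-32116=143664
25. interest=⌊143664·112/10000⌋=1609; principal=34084-1609=32475; balance=143664-32475=111189
26. interest=⌊111189·112/10000⌋=1245; principal=34084-1245=32839; balance=111189-32839=78350
27. interest=⌊78350·112/10000⌋=877; principal=34084-877=33207; balance=78350-33207=45143
28. interest=⌊45143·112/10000⌋=505; principal=34084-505=33579; balance=45143-33579=11564
29. interest=⌊11564·112/10000⌋=129; principal=min(34084-129,11564)=11564; balance=11564-11564=0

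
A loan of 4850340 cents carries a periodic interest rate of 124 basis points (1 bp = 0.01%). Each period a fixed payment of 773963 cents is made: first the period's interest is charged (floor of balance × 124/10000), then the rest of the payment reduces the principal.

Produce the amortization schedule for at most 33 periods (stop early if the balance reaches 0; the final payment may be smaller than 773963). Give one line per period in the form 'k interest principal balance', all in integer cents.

1. interest=⌊4850340·124/10000⌋=60144; principal=773963-60144=713819; balance=4850340-713819=4136521
2. interest=⌊4136521·124/10000⌋=51292; principal=773963-51292=722671; balance=4136521-722671=3413850
3. interest=⌊3413850·124/10000⌋=42331; principal=773963-42331=731632; balance=3413850-731632=2682218
4. interest=⌊2682218·124/10000⌋=33259; principal=773963-33259=740704; balance=2682218-740704=1941514
5. interest=⌊1941514·124/10000⌋=24074; principal=773963-24074=749889; balance=1941514-749889=1191625
6. interest=⌊1191625·124/10000⌋=14776; principal=773963-14776=759187; balance=1191625-759187=432438
7. interest=⌊432438·124/10000⌋=5362; principal=min(773963-5362,432438)=432438; balance=432438-432438=0

1 60144 713819 4136521
2 51292 722671 3413850
3 42331 731632 2682218
4 33259 740704 1941514
5 24074 749889 1191625
6 14776 759187 432438
7 5362 432438 0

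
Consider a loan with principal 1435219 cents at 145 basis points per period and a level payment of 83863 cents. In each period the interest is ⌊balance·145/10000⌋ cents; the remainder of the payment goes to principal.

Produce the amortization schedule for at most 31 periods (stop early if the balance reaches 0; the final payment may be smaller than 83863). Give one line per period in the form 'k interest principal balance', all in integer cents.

1 20810 63053 1372166
2 19896 63967 1308199
3 18968 64895 1243304
4 18027 65836 1177468
5 17073 66790 1110678
6 16104 67759 1042919
7 15122 68741 974178
8 14125 69738 904440
9 13114 70749 833691
10 12088 71775 761916
11 11047 72816 689100
12 9991 73872 615228
13 8920 74943 540285
14 7834 76029 464256
15 6731 77132 387124
16 5613 78250 308874
17 4478 79385 229489
18 3327 80536 148953
19 2159 81704 67249
20 975 67249 0

1. interest=⌊1435219·145/10000⌋=20810; principal=83863-20810=63053; balance=1435219-63053=1372166
2. interest=⌊1372166·145/10000⌋=19896; principal=83863-19896=63967; balance=1372166-63967=1308199
3. interest=⌊1308199·145/10000⌋=18968; principal=83863-18968=64895; balance=1308199-64895=1243304
4. interest=⌊1243304·145/10000⌋=18027; principal=83863-18027=65836; balance=1243304-65836=1177468
5. interest=⌊1177468·145/10000⌋=17073; principal=83863-17073=66790; balance=1177468-66790=1110678
6. interest=⌊1110678·145/10000⌋=16104; principal=83863-16104=67759; balance=1110678-67759=1042919
7. interest=⌊1042919·145/10000⌋=15122; principal=83863-15122=68741; balance=1042919-68741=974178
8. interest=⌊974178·145/10000⌋=14125; principal=83863-14125=69738; balance=974178-69738=904440
9. interest=⌊904440·145/10000⌋=13114; principal=83863-13114=70749; balance=904440-70749=833691
10. interest=⌊833691·145/10000⌋=12088; principal=83863-12088=71775; balance=833691-71775=761916
11. interest=⌊761916·145/10000⌋=11047; principal=83863-11047=72816; balance=761916-72816=689100
12. interest=⌊689100·145/10000⌋=9991; principal=83863-9991=73872; balance=689100-73872=615228
13. interest=⌊615228·145/10000⌋=8920; principal=83863-8920=74943; balance=615228-74943=540285
14. interest=⌊540285·145/10000⌋=7834; principal=83863-7834=76029; balance=540285-76029=464256
15. interest=⌊464256·145/10000⌋=6731; principal=83863-6731=77132; balance=464256-77132=387124
16. interest=⌊387124·145/10000⌋=5613; principal=83863-5613=78250; balance=387124-78250=308874
17. interest=⌊308874·145/10000⌋=4478; principal=83863-4478=79385; balance=308874-79385=229489
18. interest=⌊229489·145/10000⌋=3327; principal=83863-3327=80536; balance=229489-80536=148953
19. interest=⌊148953·145/10000⌋=2159; principal=83863-2159=81704; balance=148953-81704=67249
20. interest=⌊67249·145/10000⌋=975; principal=min(83863-975,67249)=67249; balance=67249-67249=0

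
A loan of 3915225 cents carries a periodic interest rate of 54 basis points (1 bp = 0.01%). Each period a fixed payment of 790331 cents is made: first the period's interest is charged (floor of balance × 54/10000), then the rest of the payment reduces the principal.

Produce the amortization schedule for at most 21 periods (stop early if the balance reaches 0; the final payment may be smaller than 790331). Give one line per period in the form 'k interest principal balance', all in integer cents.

1 21142 769189 3146036
2 16988 773343 2372693
3 12812 777519 1595174
4 8613 781718 813456
5 4392 785939 27517
6 148 27517 0

1. interest=⌊3915225·54/10000⌋=21142; principal=790331-21142=769189; balance=3915225-769189=3146036
2. interest=⌊3146036·54/10000⌋=16988; principal=790331-16988=773343; balance=3146036-773343=2372693
3. interest=⌊2372693·54/10000⌋=12812; principal=790331-12812=777519; balance=2372693-777519=1595174
4. interest=⌊1595174·54/10000⌋=8613; principal=790331-8613=781718; balance=1595174-781718=813456
5. interest=⌊813456·54/10000⌋=4392; principal=790331-4392=785939; balance=813456-785939=27517
6. interest=⌊27517·54/10000⌋=148; principal=min(790331-148,27517)=27517; balance=27517-27517=0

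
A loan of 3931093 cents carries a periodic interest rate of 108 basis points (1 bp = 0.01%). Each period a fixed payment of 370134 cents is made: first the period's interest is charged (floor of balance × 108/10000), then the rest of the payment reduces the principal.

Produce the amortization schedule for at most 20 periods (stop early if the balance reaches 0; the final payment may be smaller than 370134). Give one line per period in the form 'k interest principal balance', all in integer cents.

1 42455 327679 3603414
2 38916 331218 3272196
3 35339 334795 2937401
4 31723 338411 2598990
5 28069 342065 2256925
6 24374 345760 1911165
7 20640 349494 1561671
8 16866 353268 1208403
9 13050 357084 851319
10 9194 360940 490379
11 5296 364838 125541
12 1355 125541 0

1. interest=⌊3931093·108/10000⌋=42455; principal=370134-42455=327679; balance=3931093-327679=3603414
2. interest=⌊3603414·108/10000⌋=38916; principal=370134-38916=331218; balance=3603414-331218=3272196
3. interest=⌊3272196·108/10000⌋=35339; principal=370134-35339=334795; balance=3272196-334795=2937401
4. interest=⌊2937401·108/10000⌋=31723; principal=370134-31723=338411; balance=2937401-338411=2598990
5. interest=⌊2598990·108/10000⌋=28069; principal=370134-28069=342065; balance=2598990-342065=2256925
6. interest=⌊2256925·108/10000⌋=24374; principal=370134-24374=345760; balance=2256925-345760=1911165
7. interest=⌊1911165·108/10000⌋=20640; principal=370134-20640=349494; balance=1911165-349494=1561671
8. interest=⌊1561671·108/10000⌋=16866; principal=370134-16866=353268; balance=1561671-353268=1208403
9. interest=⌊1208403·108/10000⌋=13050; principal=370134-13050=357084; balance=1208403-357084=851319
10. interest=⌊851319·108/10000⌋=9194; principal=370134-9194=360940; balance=851319-360940=490379
11. interest=⌊490379·108/10000⌋=5296; principal=370134-5296=364838; balance=490379-364838=125541
12. interest=⌊125541·108/10000⌋=1355; principal=min(370134-1355,125541)=125541; balance=125541-125541=0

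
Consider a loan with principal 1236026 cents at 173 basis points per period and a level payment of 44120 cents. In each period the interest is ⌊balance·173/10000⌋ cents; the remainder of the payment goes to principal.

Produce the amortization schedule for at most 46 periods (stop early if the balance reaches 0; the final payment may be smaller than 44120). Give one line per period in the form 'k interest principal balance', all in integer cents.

1. interest=⌊1236026·173/10000⌋=21383; principal=44120-21383=22737; balance=1236026-22737=1213289
2. interest=⌊1213289·173/10000⌋=20989; principal=44120-20989=23131; balance=1213289-23131=1190158
3. interest=⌊1190158·173/10000⌋=20589; principal=44120-20589=23531; balance=1190158-23531=1166627
4. interest=⌊1166627·173/10000⌋=20182; principal=44120-20182=23938; balance=1166627-23938=1142689
5. interest=⌊1142689·173/10000⌋=19768; principal=44120-19768=24352; balance=1142689-24352=1118337
6. interest=⌊1118337·173/10000⌋=19347; principal=44120-19347=24773; balance=1118337-24773=1093564
7. interest=⌊1093564·173/10000⌋=18918; principal=44120-18918=25202; balance=1093564-25202=1068362
8. interest=⌊1068362·173/10000⌋=18482; principal=44120-18482=25638; balance=1068362-25638=1042724
9. interest=⌊1042724·173/10000⌋=18039; principal=44120-18039=26081; balance=1042724-26081=1016643
10. interest=⌊1016643·173/10000⌋=17587; principal=44120-17587=26533; balance=1016643-26533=990110
11. interest=⌊990110·173/10000⌋=17128; principal=44120-17128=26992; balance=990110-26992=963118
12. interest=⌊963118·173/10000⌋=16661; principal=44120-16661=27459; balance=963118-27459=935659
13. interest=⌊935659·173/10000⌋=16186; principal=44120-16186=27934; balance=935659-27934=907725
14. interest=⌊907725·173/10000⌋=15703; principal=44120-15703=28417; balance=907725-28417=879308
15. interest=⌊879308·173/10000⌋=15212; principal=44120-15212=28908; balance=879308-28908=850400
16. interest=⌊850400·173/10000⌋=14711; principal=44120-14711=29409; balance=850400-29409=820991
17. interest=⌊820991·173/10000⌋=14203; principal=44120-14203=29917; balance=820991-29917=791074
18. interest=⌊791074·173/10000⌋=13685; principal=44120-13685=30435; balance=791074-30435=760639
19. interest=⌊760639·173/10000⌋=13159; principal=44120-13159=30961; balance=760639-30961=729678
20. interest=⌊729678·173/10000⌋=12623; principal=44120-12623=31497; balance=729678-31497=698181
21. interest=⌊698181·173/10000⌋=12078; principal=44120-12078=32042; balance=698181-32042=666139
22. interest=⌊666139·173/10000⌋=11524; principal=44120-11524=32596; balance=666139-32596=633543
23. interest=⌊633543·173/10000⌋=10960; principal=44120-10960=33160; balance=633543-33160=600383
24. interest=⌊600383·173/10000⌋=10386; principal=44120-10386=33734; balance=600383-33734=566649
25. interest=⌊566649·173/10000⌋=9803; principal=44120-9803=34317; balance=566649-34317=532332
26. interest=⌊532332·173/10000⌋=9209; principal=44120-9209=34911; balance=532332-34911=497421
27. interest=⌊497421·173/10000⌋=8605; principal=44120-8605=35515; balance=497421-35515=461906
28. interest=⌊461906·173/10000⌋=7990; principal=44120-7990=36130; balance=461906-36130=425776
29. interest=⌊425776·173/10000⌋=7365; principal=44120-7365=36755; balance=425776-36755=389021
30. interest=⌊389021·173/10000⌋=6730; principal=44120-6730=37390; balance=389021-37390=351631
31. interest=⌊351631·173/10000⌋=6083; principal=44120-6083=38037; balance=351631-38037=313594
32. interest=⌊313594·173/10000⌋=5425; principal=44120-5425=38695; balance=313594-38695=274899
33. interest=⌊274899·173/10000⌋=4755; principal=44120-4755=39365; balance=274899-39365=235534
34. interest=⌊235534·173/10000⌋=4074; principal=44120-4074=40046; balance=235534-40046=195488
35. interest=⌊195488·173/10000⌋=3381; principal=44120-3381=40739; balance=195488-40739=154749
36. interest=⌊154749·173/10000⌋=2677; principal=44120-2677=41443; balance=154749-41443=113306
37. interest=⌊113306·173/10000⌋=1960; principal=44120-1960=42160; balance=113306-42160=71146
38. interest=⌊71146·173/10000⌋=1230; principal=44120-1230=42890; balance=71146-42890=28256
39. interest=⌊28256·173/10000⌋=488; principal=min(44120-488,28256)=28256; balance=28256-28256=0

1 21383 22737 1213289
2 20989 23131 1190158
3 20589 23531 1166627
4 20182 23938 1142689
5 19768 24352 1118337
6 19347 24773 1093564
7 18918 25202 1068362
8 18482 25638 1042724
9 18039 26081 1016643
10 17587 26533 990110
11 17128 26992 963118
12 16661 27459 935659
13 16186 27934 907725
14 15703 28417 879308
15 15212 28908 850400
16 14711 29409 820991
17 14203 29917 791074
18 13685 30435 760639
19 13159 30961 729678
20 12623 31497 698181
21 12078 32042 666139
22 11524 32596 633543
23 10960 33160 600383
24 10386 33734 566649
25 9803 34317 532332
26 9209 34911 497421
27 8605 35515 461906
28 7990 36130 425776
29 7365 36755 389021
30 6730 37390 351631
31 6083 38037 313594
32 5425 38695 274899
33 4755 39365 235534
34 4074 40046 195488
35 3381 40739 154749
36 2677 41443 113306
37 1960 42160 71146
38 1230 42890 28256
39 488 28256 0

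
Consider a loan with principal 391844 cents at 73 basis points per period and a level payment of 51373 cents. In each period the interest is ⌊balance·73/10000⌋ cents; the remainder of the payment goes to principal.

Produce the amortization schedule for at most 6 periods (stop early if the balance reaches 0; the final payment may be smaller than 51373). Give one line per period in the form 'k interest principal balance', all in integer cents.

1. interest=⌊391844·73/10000⌋=2860; principal=51373-2860=48513; balance=391844-48513=343331
2. interest=⌊343331·73/10000⌋=2506; principal=51373-2506=48867; balance=343331-48867=294464
3. interest=⌊294464·73/10000⌋=2149; principal=51373-2149=49224; balance=294464-49224=245240
4. interest=⌊245240·73/10000⌋=1790; principal=51373-1790=49583; balance=245240-49583=195657
5. interest=⌊195657·73/10000⌋=1428; principal=51373-1428=49945; balance=195657-49945=145712
6. interest=⌊145712·73/10000⌋=1063; principal=51373-1063=50310; balance=145712-50310=95402

1 2860 48513 343331
2 2506 48867 294464
3 2149 49224 245240
4 1790 49583 195657
5 1428 49945 145712
6 1063 50310 95402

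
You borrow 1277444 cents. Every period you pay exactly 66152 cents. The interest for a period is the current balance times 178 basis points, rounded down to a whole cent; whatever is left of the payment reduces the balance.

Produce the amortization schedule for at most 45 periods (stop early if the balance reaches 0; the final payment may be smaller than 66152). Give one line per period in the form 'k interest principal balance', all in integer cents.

1 22738 43414 1234030
2 21965 44187 1189843
3 21179 44973 1144870
4 20378 45774 1099096
5 19563 46589 1052507
6 18734 47418 1005089
7 17890 48262 956827
8 17031 49121 907706
9 16157 49995 857711
10 15267 50885 806826
11 14361 51791 755035
12 13439 52713 702322
13 12501 53651 648671
14 11546 54606 594065
15 10574 55578 538487
16 9585 56567 481920
17 8578 57574 424346
18 7553 58599 365747
19 6510 59642 306105
20 5448 60704 245401
21 4368 61784 183617
22 3268 62884 120733
23 2149 64003 56730
24 1009 56730 0

1. interest=⌊1277444·178/10000⌋=22738; principal=66152-22738=43414; balance=1277444-43414=1234030
2. interest=⌊1234030·178/10000⌋=21965; principal=66152-21965=44187; balance=1234030-44187=1189843
3. interest=⌊1189843·178/10000⌋=21179; principal=66152-21179=44973; balance=1189843-44973=1144870
4. interest=⌊1144870·178/10000⌋=20378; principal=66152-20378=45774; balance=1144870-45774=1099096
5. interest=⌊1099096·178/10000⌋=19563; principal=66152-19563=46589; balance=1099096-46589=1052507
6. interest=⌊1052507·178/10000⌋=18734; principal=66152-18734=47418; balance=1052507-47418=1005089
7. interest=⌊1005089·178/10000⌋=17890; principal=66152-17890=48262; balance=1005089-48262=956827
8. interest=⌊956827·178/10000⌋=17031; principal=66152-17031=49121; balance=956827-49121=907706
9. interest=⌊907706·178/10000⌋=16157; principal=66152-16157=49995; balance=907706-49995=857711
10. interest=⌊857711·178/10000⌋=15267; principal=66152-15267=50885; balance=857711-50885=806826
11. interest=⌊806826·178/10000⌋=14361; principal=66152-14361=51791; balance=806826-51791=755035
12. interest=⌊755035·178/10000⌋=13439; principal=66152-13439=52713; balance=755035-52713=702322
13. interest=⌊702322·178/10000⌋=12501; principal=66152-12501=53651; balance=702322-53651=648671
14. interest=⌊648671·178/10000⌋=11546; principal=66152-11546=54606; balance=648671-54606=594065
15. interest=⌊594065·178/10000⌋=10574; principal=66152-10574=55578; balance=594065-55578=538487
16. interest=⌊538487·178/10000⌋=9585; principal=66152-9585=56567; balance=538487-56567=481920
17. interest=⌊481920·178/10000⌋=8578; principal=66152-8578=57574; balance=481920-57574=424346
18. interest=⌊424346·178/10000⌋=7553; principal=66152-7553=58599; balance=424346-58599=365747
19. interest=⌊365747·178/10000⌋=6510; principal=66152-6510=59642; balance=365747-59642=306105
20. interest=⌊306105·178/10000⌋=5448; principal=66152-5448=60704; balance=306105-60704=245401
21. interest=⌊245401·178/10000⌋=4368; principal=66152-4368=61784; balance=245401-61784=183617
22. interest=⌊183617·178/10000⌋=3268; principal=66152-3268=62884; balance=183617-62884=120733
23. interest=⌊120733·178/10000⌋=2149; principal=66152-2149=64003; balance=120733-64003=56730
24. interest=⌊56730·178/10000⌋=1009; principal=min(66152-1009,56730)=56730; balance=56730-56730=0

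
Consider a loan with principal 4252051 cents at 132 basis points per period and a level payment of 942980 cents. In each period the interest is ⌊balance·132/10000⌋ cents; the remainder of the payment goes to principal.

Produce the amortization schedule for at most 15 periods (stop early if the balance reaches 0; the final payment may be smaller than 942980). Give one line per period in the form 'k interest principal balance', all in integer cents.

1. interest=⌊4252051·132/10000⌋=56127; principal=942980-56127=886853; balance=4252051-886853=3365198
2. interest=⌊3365198·132/10000⌋=44420; principal=942980-44420=898560; balance=3365198-898560=2466638
3. interest=⌊2466638·132/10000⌋=32559; principal=942980-32559=910421; balance=2466638-910421=1556217
4. interest=⌊1556217·132/10000⌋=20542; principal=942980-20542=922438; balance=1556217-922438=633779
5. interest=⌊633779·132/10000⌋=8365; principal=min(942980-8365,633779)=633779; balance=633779-633779=0

1 56127 886853 3365198
2 44420 898560 2466638
3 32559 910421 1556217
4 20542 922438 633779
5 8365 633779 0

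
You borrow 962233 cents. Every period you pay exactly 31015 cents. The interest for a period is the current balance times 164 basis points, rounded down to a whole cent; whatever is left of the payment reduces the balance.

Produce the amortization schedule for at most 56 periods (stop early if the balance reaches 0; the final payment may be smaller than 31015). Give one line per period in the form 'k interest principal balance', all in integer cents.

1 15780 15235 946998
2 15530 15485 931513
3 15276 15739 915774
4 15018 15997 899777
5 14756 16259 883518
6 14489 16526 866992
7 14218 16797 850195
8 13943 17072 833123
9 13663 17352 815771
10 13378 17637 798134
11 13089 17926 780208
12 12795 18220 761988
13 12496 18519 743469
14 12192 18823 724646
15 11884 19131 705515
16 11570 19445 686070
17 11251 19764 666306
18 10927 20088 646218
19 10597 20418 625800
20 10263 20752 605048
21 9922 21093 583955
22 9576 21439 562516
23 9225 21790 540726
24 8867 22148 518578
25 8504 22511 496067
26 8135 22880 473187
27 7760 23255 449932
28 7378 23637 426295
29 6991 24024 402271
30 6597 24418 377853
31 6196 24819 353034
32 5789 25226 327808
33 5376 25639 302169
34 4955 26060 276109
35 4528 26487 249622
36 4093 26922 222700
37 3652 27363 195337
38 3203 27812 167525
39 2747 28268 139257
40 2283 28732 110525
41 1812 29203 81322
42 1333 29682 51640
43 846 30169 21471
44 352 21471 0

1. interest=⌊962233·164/10000⌋=15780; principal=31015-15780=15235; balance=962233-15235=946998
2. interest=⌊946998·164/10000⌋=15530; principal=31015-15530=15485; balance=946998-15485=931513
3. interest=⌊931513·164/10000⌋=15276; principal=31015-15276=15739; balance=931513-15739=915774
4. interest=⌊915774·164/10000⌋=15018; principal=31015-15018=15997; balance=915774-15997=899777
5. interest=⌊899777·164/10000⌋=14756; principal=31015-14756=16259; balance=899777-16259=883518
6. interest=⌊883518·164/10000⌋=14489; principal=31015-14489=16526; balance=883518-16526=866992
7. interest=⌊866992·164/10000⌋=14218; principal=31015-14218=16797; balance=866992-16797=850195
8. interest=⌊850195·164/10000⌋=13943; principal=31015-13943=17072; balance=850195-17072=833123
9. interest=⌊833123·164/10000⌋=13663; principal=31015-13663=17352; balance=833123-17352=815771
10. interest=⌊815771·164/10000⌋=13378; principal=31015-13378=17637; balance=815771-17637=798134
11. interest=⌊798134·164/10000⌋=13089; principal=31015-13089=17926; balance=798134-17926=780208
12. interest=⌊780208·164/10000⌋=12795; principal=31015-12795=18220; balance=780208-18220=761988
13. interest=⌊761988·164/10000⌋=12496; principal=31015-12496=18519; balance=761988-18519=743469
14. interest=⌊743469·164/10000⌋=12192; principal=31015-12192=18823; balance=743469-18823=724646
15. interest=⌊724646·164/10000⌋=11884; principal=31015-11884=19131; balance=724646-19131=705515
16. interest=⌊705515·164/10000⌋=11570; principal=31015-11570=19445; balance=705515-19445=686070
17. interest=⌊686070·164/10000⌋=11251; principal=31015-11251=19764; balance=686070-19764=666306
18. interest=⌊666306·164/10000⌋=10927; principal=31015-10927=20088; balance=666306-20088=646218
19. interest=⌊646218·164/10000⌋=10597; principal=31015-10597=20418; balance=646218-20418=625800
20. interest=⌊625800·164/10000⌋=10263; principal=31015-10263=20752; balance=625800-20752=605048
21. interest=⌊605048·164/10000⌋=9922; principal=31015-9922=21093; balance=605048-21093=583955
22. interest=⌊583955·164/10000⌋=9576; principal=31015-9576=21439; balance=583955-21439=562516
23. interest=⌊562516·164/10000⌋=9225; principal=31015-9225=21790; balance=562516-21790=540726
24. interest=⌊540726·164/10000⌋=8867; principal=31015-8867=22148; balance=540726-22148=518578
25. interest=⌊518578·164/10000⌋=8504; principal=31015-8504=22511; balance=518578-22511=496067
26. interest=⌊496067·164/10000⌋=8135; principal=31015-8135=22880; balance=496067-22880=473187
27. interest=⌊473187·164/10000⌋=7760; principal=31015-7760=23255; balance=473187-23255=449932
28. interest=⌊449932·164/10000⌋=7378; principal=31015-7378=23637; balance=449932-23637=426295
29. interest=⌊426295·164/10000⌋=6991; principal=31015-6991=24024; balance=426295-24024=402271
30. interest=⌊402271·164/10000⌋=6597; principal=31015-6597=24418; balance=402271-24418=377853
31. interest=⌊377853·164/10000⌋=6196; principal=31015-6196=24819; balance=377853-24819=353034
32. interest=⌊353034·164/10000⌋=5789; principal=31015-5789=25226; balance=353034-25226=327808
33. interest=⌊327808·164/10000⌋=5376; principal=31015-5376=25639; balance=327808-25639=302169
34. interest=⌊302169·164/10000⌋=4955; principal=31015-4955=26060; balance=302169-26060=276109
35. interest=⌊276109·164/10000⌋=4528; principal=31015-4528=26487; balance=276109-26487=249622
36. interest=⌊249622·164/10000⌋=4093; principal=31015-4093=26922; balance=249622-26922=222700
37. interest=⌊222700·164/10000⌋=3652; principal=31015-3652=27363; balance=222700-27363=195337
38. interest=⌊195337·164/10000⌋=3203; principal=31015-3203=27812; balance=195337-27812=167525
39. interest=⌊167525·164/10000⌋=2747; principal=31015-2747=28268; balance=167525-28268=139257
40. interest=⌊139257·164/10000⌋=2283; principal=31015-2283=28732; balance=139257-28732=110525
41. interest=⌊110525·164/10000⌋=1812; principal=31015-1812=29203; balance=110525-29203=81322
42. interest=⌊81322·164/10000⌋=1333; principal=31015-1333=29682; balance=81322-29682=51640
43. interest=⌊51640·164/10000⌋=846; principal=31015-846=30169; balance=51640-30169=21471
44. interest=⌊21471·164/10000⌋=352; principal=min(31015-352,21471)=21471; balance=21471-21471=0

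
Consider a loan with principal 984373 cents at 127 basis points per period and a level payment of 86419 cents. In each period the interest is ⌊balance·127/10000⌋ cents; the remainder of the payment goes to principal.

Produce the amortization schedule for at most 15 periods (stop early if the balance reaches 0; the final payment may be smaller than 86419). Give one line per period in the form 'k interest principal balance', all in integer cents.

1. interest=⌊984373·127/10000⌋=12501; principal=86419-12501=73918; balance=984373-73918=910455
2. interest=⌊910455·127/10000⌋=11562; principal=86419-11562=74857; balance=910455-74857=835598
3. interest=⌊835598·127/10000⌋=10612; principal=86419-10612=75807; balance=835598-75807=759791
4. interest=⌊759791·127/10000⌋=9649; principal=86419-9649=76770; balance=759791-76770=683021
5. interest=⌊683021·127/10000⌋=8674; principal=86419-8674=77745; balance=683021-77745=605276
6. interest=⌊605276·127/10000⌋=7687; principal=86419-7687=78732; balance=605276-78732=526544
7. interest=⌊526544·127/10000⌋=6687; principal=86419-6687=79732; balance=526544-79732=446812
8. interest=⌊446812·127/10000⌋=5674; principal=86419-5674=80745; balance=446812-80745=366067
9. interest=⌊366067·127/10000⌋=4649; principal=86419-4649=81770; balance=366067-81770=284297
10. interest=⌊284297·127/10000⌋=3610; principal=86419-3610=82809; balance=284297-82809=201488
11. interest=⌊201488·127/10000⌋=2558; principal=86419-2558=83861; balance=201488-83861=117627
12. interest=⌊117627·127/10000⌋=1493; principal=86419-1493=84926; balance=117627-84926=32701
13. interest=⌊32701·127/10000⌋=415; principal=min(86419-415,32701)=32701; balance=32701-32701=0

1 12501 73918 910455
2 11562 74857 835598
3 10612 75807 759791
4 9649 76770 683021
5 8674 77745 605276
6 7687 78732 526544
7 6687 79732 446812
8 5674 80745 366067
9 4649 81770 284297
10 3610 82809 201488
11 2558 83861 117627
12 1493 84926 32701
13 415 32701 0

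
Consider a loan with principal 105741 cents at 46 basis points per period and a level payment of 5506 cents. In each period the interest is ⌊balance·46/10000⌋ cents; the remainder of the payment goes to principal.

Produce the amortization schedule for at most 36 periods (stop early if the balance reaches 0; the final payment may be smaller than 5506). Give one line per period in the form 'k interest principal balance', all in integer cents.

1 486 5020 100721
2 463 5043 95678
3 440 5066 90612
4 416 5090 85522
5 393 5113 80409
6 369 5137 75272
7 346 5160 70112
8 322 5184 64928
9 298 5208 59720
10 274 5232 54488
11 250 5256 49232
12 226 5280 43952
13 202 5304 38648
14 177 5329 33319
15 153 5353 27966
16 128 5378 22588
17 103 5403 17185
18 79 5427 11758
19 54 5452 6306
20 29 5477 829
21 3 829 0

1. interest=⌊105741·46/10000⌋=486; principal=5506-486=5020; balance=105741-5020=100721
2. interest=⌊100721·46/10000⌋=463; principal=5506-463=5043; balance=100721-5043=95678
3. interest=⌊95678·46/10000⌋=440; principal=5506-440=5066; balance=95678-5066=90612
4. interest=⌊90612·46/10000⌋=416; principal=5506-416=5090; balance=90612-5090=85522
5. interest=⌊85522·46/10000⌋=393; principal=5506-393=5113; balance=85522-5113=80409
6. interest=⌊80409·46/10000⌋=369; principal=5506-369=5137; balance=80409-5137=75272
7. interest=⌊75272·46/10000⌋=346; principal=5506-346=5160; balance=75272-5160=70112
8. interest=⌊70112·46/10000⌋=322; principal=5506-322=5184; balance=70112-5184=64928
9. interest=⌊64928·46/10000⌋=298; principal=5506-298=5208; balance=64928-5208=59720
10. interest=⌊59720·46/10000⌋=274; principal=5506-274=5232; balance=59720-5232=54488
11. interest=⌊54488·46/10000⌋=250; principal=5506-250=5256; balance=54488-5256=49232
12. interest=⌊49232·46/10000⌋=226; principal=5506-226=5280; balance=49232-5280=43952
13. interest=⌊43952·46/10000⌋=202; principal=5506-202=5304; balance=43952-5304=38648
14. interest=⌊38648·46/10000⌋=177; principal=5506-177=5329; balance=38648-5329=33319
15. interest=⌊33319·46/10000⌋=153; principal=5506-153=5353; balance=33319-5353=27966
16. interest=⌊27966·46/10000⌋=128; principal=5506-128=5378; balance=27966-5378=22588
17. interest=⌊22588·46/10000⌋=103; principal=5506-103=5403; balance=22588-5403=17185
18. interest=⌊17185·46/10000⌋=79; principal=5506-79=5427; balance=17185-5427=11758
19. interest=⌊11758·46/10000⌋=54; principal=5506-54=5452; balance=11758-5452=6306
20. interest=⌊6306·46/10000⌋=29; principal=5506-29=5477; balance=6306-5477=829
21. interest=⌊829·46/10000⌋=3; principal=min(5506-3,829)=829; balance=829-829=0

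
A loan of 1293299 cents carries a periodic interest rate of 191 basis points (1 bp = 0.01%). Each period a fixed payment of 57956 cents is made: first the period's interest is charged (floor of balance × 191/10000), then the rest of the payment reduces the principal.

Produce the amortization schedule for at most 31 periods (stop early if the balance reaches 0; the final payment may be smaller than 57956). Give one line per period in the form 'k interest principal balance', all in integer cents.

1. interest=⌊1293299·191/10000⌋=24702; principal=57956-24702=33254; balance=1293299-33254=1260045
2. interest=⌊1260045·191/10000⌋=24066; principal=57956-24066=33890; balance=1260045-33890=1226155
3. interest=⌊1226155·191/10000⌋=23419; principal=57956-23419=34537; balance=1226155-34537=1191618
4. interest=⌊1191618·191/10000⌋=22759; principal=57956-22759=35197; balance=1191618-35197=1156421
5. interest=⌊1156421·191/10000⌋=22087; principal=57956-22087=35869; balance=1156421-35869=1120552
6. interest=⌊1120552·191/10000⌋=21402; principal=57956-21402=36554; balance=1120552-36554=1083998
7. interest=⌊1083998·191/10000⌋=20704; principal=57956-20704=37252; balance=1083998-37252=1046746
8. interest=⌊1046746·191/10000⌋=19992; principal=57956-19992=37964; balance=1046746-37964=1008782
9. interest=⌊1008782·191/10000⌋=19267; principal=57956-19267=38689; balance=1008782-38689=970093
10. interest=⌊970093·191/10000⌋=18528; principal=57956-18528=39428; balance=970093-39428=930665
11. interest=⌊930665·191/10000⌋=17775; principal=57956-17775=40181; balance=930665-40181=890484
12. interest=⌊890484·191/10000⌋=17008; principal=57956-17008=40948; balance=890484-40948=849536
13. interest=⌊849536·191/10000⌋=16226; principal=57956-16226=41730; balance=849536-41730=807806
14. interest=⌊807806·191/10000⌋=15429; principal=57956-15429=42527; balance=807806-42527=765279
15. interest=⌊765279·191/10000⌋=14616; principal=57956-14616=43340; balance=765279-43340=721939
16. interest=⌊721939·191/10000⌋=13789; principal=57956-13789=44167; balance=721939-44167=677772
17. interest=⌊677772·191/10000⌋=12945; principal=57956-12945=45011; balance=677772-45011=632761
18. interest=⌊632761·191/10000⌋=12085; principal=57956-12085=45871; balance=632761-45871=586890
19. interest=⌊586890·191/10000⌋=11209; principal=57956-11209=46747; balance=586890-46747=540143
20. interest=⌊540143·191/10000⌋=10316; principal=57956-10316=47640; balance=540143-47640=492503
21. interest=⌊492503·191/10000⌋=9406; principal=57956-9406=48550; balance=492503-48550=443953
22. interest=⌊443953·191/10000⌋=8479; principal=57956-8479=49477; balance=443953-49477=394476
23. interest=⌊394476·191/10000⌋=7534; principal=57956-7534=50422; balance=394476-50422=344054
24. interest=⌊344054·191/10000⌋=6571; principal=57956-6571=51385; balance=344054-51385=292669
25. interest=⌊292669·191/10000⌋=5589; principal=57956-5589=52367; balance=292669-52367=240302
26. interest=⌊240302·191/10000⌋=4589; principal=57956-4589=53367; balance=240302-53367=186935
27. interest=⌊186935·191/10000⌋=3570; principal=57956-3570=54386; balance=186935-54386=132549
28. interest=⌊132549·191/10000⌋=2531; principal=57956-2531=55425; balance=132549-55425=77124
29. interest=⌊77124·191/10000⌋=1473; principal=57956-1473=56483; balance=77124-56483=20641
30. interest=⌊20641·191/10000⌋=394; principal=min(57956-394,20641)=20641; balance=20641-20641=0

1 24702 33254 1260045
2 24066 33890 1226155
3 23419 34537 1191618
4 22759 35197 1156421
5 22087 35869 1120552
6 21402 36554 1083998
7 20704 37252 1046746
8 19992 37964 1008782
9 19267 38689 970093
10 18528 39428 930665
11 17775 40181 890484
12 17008 40948 849536
13 16226 41730 807806
14 15429 42527 765279
15 14616 43340 721939
16 13789 44167 677772
17 12945 45011 632761
18 12085 45871 586890
19 11209 46747 540143
20 10316 47640 492503
21 9406 48550 443953
22 8479 49477 394476
23 7534 50422 344054
24 6571 51385 292669
25 5589 52367 240302
26 4589 53367 186935
27 3570 54386 132549
28 2531 55425 77124
29 1473 56483 20641
30 394 20641 0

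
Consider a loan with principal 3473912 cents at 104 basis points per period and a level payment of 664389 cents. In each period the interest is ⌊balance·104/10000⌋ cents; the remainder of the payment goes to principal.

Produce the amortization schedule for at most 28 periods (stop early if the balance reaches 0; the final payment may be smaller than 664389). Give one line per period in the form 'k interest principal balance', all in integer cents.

1 36128 628261 2845651
2 29594 634795 2210856
3 22992 641397 1569459
4 16322 648067 921392
5 9582 654807 266585
6 2772 266585 0

1. interest=⌊3473912·104/10000⌋=36128; principal=664389-36128=628261; balance=3473912-628261=2845651
2. interest=⌊2845651·104/10000⌋=29594; principal=664389-29594=634795; balance=2845651-634795=2210856
3. interest=⌊2210856·104/10000⌋=22992; principal=664389-22992=641397; balance=2210856-641397=1569459
4. interest=⌊1569459·104/10000⌋=16322; principal=664389-16322=648067; balance=1569459-648067=921392
5. interest=⌊921392·104/10000⌋=9582; principal=664389-9582=654807; balance=921392-654807=266585
6. interest=⌊266585·104/10000⌋=2772; principal=min(664389-2772,266585)=266585; balance=266585-266585=0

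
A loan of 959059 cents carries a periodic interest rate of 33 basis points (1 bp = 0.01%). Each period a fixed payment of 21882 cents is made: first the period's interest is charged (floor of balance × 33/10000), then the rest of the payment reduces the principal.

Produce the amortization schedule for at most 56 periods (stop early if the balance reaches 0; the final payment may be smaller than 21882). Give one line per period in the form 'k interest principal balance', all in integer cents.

1. interest=⌊959059·33/10000⌋=3164; principal=21882-3164=18718; balance=959059-18718=940341
2. interest=⌊940341·33/10000⌋=3103; principal=21882-3103=18779; balance=940341-18779=921562
3. interest=⌊921562·33/10000⌋=3041; principal=21882-3041=18841; balance=921562-18841=902721
4. interest=⌊902721·33/10000⌋=2978; principal=21882-2978=18904; balance=902721-18904=883817
5. interest=⌊883817·33/10000⌋=2916; principal=21882-2916=18966; balance=883817-18966=864851
6. interest=⌊864851·33/10000⌋=2854; principal=21882-2854=19028; balance=864851-19028=845823
7. interest=⌊845823·33/10000⌋=2791; principal=21882-2791=19091; balance=845823-19091=826732
8. interest=⌊826732·33/10000⌋=2728; principal=21882-2728=19154; balance=826732-19154=807578
9. interest=⌊807578·33/10000⌋=2665; principal=21882-2665=19217; balance=807578-19217=788361
10. interest=⌊788361·33/10000⌋=2601; principal=21882-2601=19281; balance=788361-19281=769080
11. interest=⌊769080·33/10000⌋=2537; principal=21882-2537=19345; balance=769080-19345=749735
12. interest=⌊749735·33/10000⌋=2474; principal=21882-2474=19408; balance=749735-19408=730327
13. interest=⌊730327·33/10000⌋=2410; principal=21882-2410=19472; balance=730327-19472=710855
14. interest=⌊710855·33/10000⌋=2345; principal=21882-2345=19537; balance=710855-19537=691318
15. interest=⌊691318·33/10000⌋=2281; principal=21882-2281=19601; balance=691318-19601=671717
16. interest=⌊671717·33/10000⌋=2216; principal=21882-2216=19666; balance=671717-19666=652051
17. interest=⌊652051·33/10000⌋=2151; principal=21882-2151=19731; balance=652051-19731=632320
18. interest=⌊632320·33/10000⌋=2086; principal=21882-2086=19796; balance=632320-19796=612524
19. interest=⌊612524·33/10000⌋=2021; principal=21882-2021=19861; balance=612524-19861=592663
20. interest=⌊592663·33/10000⌋=1955; principal=21882-1955=19927; balance=592663-19927=572736
21. interest=⌊572736·33/10000⌋=1890; principal=21882-1890=19992; balance=572736-19992=552744
22. interest=⌊552744·33/10000⌋=1824; principal=21882-1824=20058; balance=552744-20058=532686
23. interest=⌊532686·33/10000⌋=1757; principal=21882-1757=20125; balance=532686-20125=512561
24. interest=⌊512561·33/10000⌋=1691; principal=21882-1691=20191; balance=512561-20191=492370
25. interest=⌊492370·33/10000⌋=1624; principal=21882-1624=20258; balance=492370-20258=472112
26. interest=⌊472112·33/10000⌋=1557; principal=21882-1557=20325; balance=472112-20325=451787
27. interest=⌊451787·33/10000⌋=1490; principal=21882-1490=20392; balance=451787-20392=431395
28. interest=⌊431395·33/10000⌋=1423; principal=21882-1423=20459; balance=431395-20459=410936
29. interest=⌊410936·33/10000⌋=1356; principal=21882-1356=20526; balance=410936-20526=390410
30. interest=⌊390410·33/10000⌋=1288; principal=21882-1288=20594; balance=390410-20594=369816
31. interest=⌊369816·33/10000⌋=1220; principal=21882-1220=20662; balance=369816-20662=349154
32. interest=⌊349154·33/10000⌋=1152; principal=21882-1152=20730; balance=349154-20730=328424
33. interest=⌊328424·33/10000⌋=1083; principal=21882-1083=20799; balance=328424-20799=307625
34. interest=⌊307625·33/10000⌋=1015; principal=21882-1015=20867; balance=307625-20867=286758
35. interest=⌊286758·33/10000⌋=946; principal=21882-946=20936; balance=286758-20936=265822
36. interest=⌊265822·33/10000⌋=877; principal=21882-877=21005; balance=265822-21005=244817
37. interest=⌊244817·33/10000⌋=807; principal=21882-807=21075; balance=244817-21075=223742
38. interest=⌊223742·33/10000⌋=738; principal=21882-738=21144; balance=223742-21144=202598
39. interest=⌊202598·33/10000⌋=668; principal=21882-668=21214; balance=202598-21214=181384
40. interest=⌊181384·33/10000⌋=598; principal=21882-598=21284; balance=181384-21284=160100
41. interest=⌊160100·33/10000⌋=528; principal=21882-528=21354; balance=160100-21354=138746
42. interest=⌊138746·33/10000⌋=457; principal=21882-457=21425; balance=138746-21425=117321
43. interest=⌊117321·33/10000⌋=387; principal=21882-387=21495; balance=117321-21495=95826
44. interest=⌊95826·33/10000⌋=316; principal=21882-316=21566; balance=95826-21566=74260
45. interest=⌊74260·33/10000⌋=245; principal=21882-245=21637; balance=74260-21637=52623
46. interest=⌊52623·33/10000⌋=173; principal=21882-173=21709; balance=52623-21709=30914
47. interest=⌊30914·33/10000⌋=102; principal=21882-102=21780; balance=30914-21780=9134
48. interest=⌊9134·33/10000⌋=30; principal=min(21882-30,9134)=9134; balance=9134-9134=0

1 3164 18718 940341
2 3103 18779 921562
3 3041 18841 902721
4 2978 18904 883817
5 2916 18966 864851
6 2854 19028 845823
7 2791 19091 826732
8 2728 19154 807578
9 2665 19217 788361
10 2601 19281 769080
11 2537 19345 749735
12 2474 19408 730327
13 2410 19472 710855
14 2345 19537 691318
15 2281 19601 671717
16 2216 19666 652051
17 2151 19731 632320
18 2086 19796 612524
19 2021 19861 592663
20 1955 19927 572736
21 1890 19992 552744
22 1824 20058 532686
23 1757 20125 512561
24 1691 20191 492370
25 1624 20258 472112
26 1557 20325 451787
27 1490 20392 431395
28 1423 20459 410936
29 1356 20526 390410
30 1288 20594 369816
31 1220 20662 349154
32 1152 20730 328424
33 1083 20799 307625
34 1015 20867 286758
35 946 20936 265822
36 877 21005 244817
37 807 21075 223742
38 738 21144 202598
39 668 21214 181384
40 598 21284 160100
41 528 21354 138746
42 457 21425 117321
43 387 21495 95826
44 316 21566 74260
45 245 21637 52623
46 173 21709 30914
47 102 21780 9134
48 30 9134 0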